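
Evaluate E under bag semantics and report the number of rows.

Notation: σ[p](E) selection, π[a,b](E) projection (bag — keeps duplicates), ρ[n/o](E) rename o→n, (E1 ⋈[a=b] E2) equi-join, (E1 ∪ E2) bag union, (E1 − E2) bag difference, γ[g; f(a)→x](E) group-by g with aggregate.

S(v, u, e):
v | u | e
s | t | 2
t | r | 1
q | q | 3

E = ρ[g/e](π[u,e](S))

Subexpression sizes:
  S → 3
  π[u,e](S) → 3
  ρ[g/e](π[u,e](S)) → 3

|E| = 3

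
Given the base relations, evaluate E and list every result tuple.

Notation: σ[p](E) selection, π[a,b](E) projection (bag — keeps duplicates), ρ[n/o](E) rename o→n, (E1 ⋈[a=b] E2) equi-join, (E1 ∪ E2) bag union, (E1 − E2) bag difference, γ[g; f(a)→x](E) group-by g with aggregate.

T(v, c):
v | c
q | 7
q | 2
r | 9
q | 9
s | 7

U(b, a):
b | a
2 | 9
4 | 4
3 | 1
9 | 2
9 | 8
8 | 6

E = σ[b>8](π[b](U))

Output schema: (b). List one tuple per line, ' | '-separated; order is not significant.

Per-node cardinality:
  U → 6
  π[b](U) → 6
  σ[b>8](π[b](U)) → 2

== RESULT ==
b
9
9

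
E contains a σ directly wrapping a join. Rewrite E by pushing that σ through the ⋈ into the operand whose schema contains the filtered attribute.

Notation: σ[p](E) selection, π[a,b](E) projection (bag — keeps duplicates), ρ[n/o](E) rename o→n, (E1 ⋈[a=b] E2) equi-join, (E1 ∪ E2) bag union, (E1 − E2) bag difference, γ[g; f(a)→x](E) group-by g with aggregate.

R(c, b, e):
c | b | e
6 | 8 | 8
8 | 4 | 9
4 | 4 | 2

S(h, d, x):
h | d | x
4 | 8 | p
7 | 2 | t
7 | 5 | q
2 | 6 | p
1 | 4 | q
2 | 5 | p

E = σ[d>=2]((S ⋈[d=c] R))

σ filters on d, owned by the left side.
E' = (σ[d>=2](S) ⋈[d=c] R)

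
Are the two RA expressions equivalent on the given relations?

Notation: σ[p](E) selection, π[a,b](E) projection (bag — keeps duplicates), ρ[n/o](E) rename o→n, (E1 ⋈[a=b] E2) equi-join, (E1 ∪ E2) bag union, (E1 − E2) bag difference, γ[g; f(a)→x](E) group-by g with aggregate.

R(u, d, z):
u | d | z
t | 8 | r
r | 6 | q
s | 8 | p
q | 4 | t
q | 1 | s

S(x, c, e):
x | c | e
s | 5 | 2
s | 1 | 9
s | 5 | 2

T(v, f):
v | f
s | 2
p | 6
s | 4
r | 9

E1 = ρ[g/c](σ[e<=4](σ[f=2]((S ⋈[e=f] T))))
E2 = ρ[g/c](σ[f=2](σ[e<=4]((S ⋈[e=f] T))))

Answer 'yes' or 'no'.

E1 per-node cardinality:
  S → 3
  T → 4
  (S ⋈[e=f] T) → 3
  σ[f=2]((S ⋈[e=f] T)) → 2
  σ[e<=4](σ[f=2]((S ⋈[e=f] T))) → 2
  ρ[g/c](σ[e<=4](σ[f=2]((S ⋈[e=f] T)))) → 2
E2 per-node cardinality:
  S → 3
  T → 4
  (S ⋈[e=f] T) → 3
  σ[e<=4]((S ⋈[e=f] T)) → 2
  σ[f=2](σ[e<=4]((S ⋈[e=f] T))) → 2
  ρ[g/c](σ[f=2](σ[e<=4]((S ⋈[e=f] T)))) → 2

E1 and E2 produce the same multiset:
x | g | e | v | f
s | 5 | 2 | s | 2
s | 5 | 2 | s | 2

yes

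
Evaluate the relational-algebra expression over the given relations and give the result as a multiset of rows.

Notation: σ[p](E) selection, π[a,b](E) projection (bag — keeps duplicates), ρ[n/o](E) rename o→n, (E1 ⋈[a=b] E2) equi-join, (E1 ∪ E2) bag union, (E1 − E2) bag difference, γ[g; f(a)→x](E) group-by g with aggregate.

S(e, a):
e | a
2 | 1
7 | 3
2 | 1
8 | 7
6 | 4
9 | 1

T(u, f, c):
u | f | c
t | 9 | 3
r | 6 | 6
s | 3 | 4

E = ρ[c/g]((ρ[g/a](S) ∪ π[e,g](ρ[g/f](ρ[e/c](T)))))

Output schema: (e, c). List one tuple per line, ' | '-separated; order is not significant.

Subexpression sizes:
  S → 6
  ρ[g/a](S) → 6
  T → 3
  ρ[e/c](T) → 3
  ρ[g/f](ρ[e/c](T)) → 3
  π[e,g](ρ[g/f](ρ[e/c](T))) → 3
  (ρ[g/a](S) ∪ π[e,g](ρ[g/f](ρ[e/c](T)))) → 9
  ρ[c/g]((ρ[g/a](S) ∪ π[e,g](ρ[g/f](ρ[e/c](T))))) → 9

== RESULT ==
e | c
2 | 1
2 | 1
3 | 9
4 | 3
6 | 4
6 | 6
7 | 3
8 | 7
9 | 1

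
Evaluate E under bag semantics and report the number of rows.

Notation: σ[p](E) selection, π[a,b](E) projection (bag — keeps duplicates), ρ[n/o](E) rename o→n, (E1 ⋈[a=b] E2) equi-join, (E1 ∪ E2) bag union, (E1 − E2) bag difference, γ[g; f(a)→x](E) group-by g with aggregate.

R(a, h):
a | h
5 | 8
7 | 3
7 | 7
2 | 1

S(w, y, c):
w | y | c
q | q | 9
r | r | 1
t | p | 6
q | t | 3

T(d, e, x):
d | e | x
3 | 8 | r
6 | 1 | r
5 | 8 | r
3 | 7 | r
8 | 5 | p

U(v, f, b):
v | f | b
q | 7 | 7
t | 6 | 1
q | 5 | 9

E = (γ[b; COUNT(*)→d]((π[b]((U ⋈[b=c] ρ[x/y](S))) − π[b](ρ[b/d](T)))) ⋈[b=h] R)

Row counts bottom-up:
  U → 3
  S → 4
  ρ[x/y](S) → 4
  (U ⋈[b=c] ρ[x/y](S)) → 2
  π[b]((U ⋈[b=c] ρ[x/y](S))) → 2
  T → 5
  ρ[b/d](T) → 5
  π[b](ρ[b/d](T)) → 5
  (π[b]((U ⋈[b=c] ρ[x/y](S))) − π[b](ρ[b/d](T))) → 2
  γ[b; COUNT(*)→d]((π[b]((U ⋈[b=c] ρ[x/y](S))) − π[b](ρ[b/d](T)))) → 2
  R → 4
  (γ[b; COUNT(*)→d]((π[b]((U ⋈[b=c] ρ[x/y](S))) − π[b](ρ[b/d](T)))) ⋈[b=h] R) → 1

|E| = 1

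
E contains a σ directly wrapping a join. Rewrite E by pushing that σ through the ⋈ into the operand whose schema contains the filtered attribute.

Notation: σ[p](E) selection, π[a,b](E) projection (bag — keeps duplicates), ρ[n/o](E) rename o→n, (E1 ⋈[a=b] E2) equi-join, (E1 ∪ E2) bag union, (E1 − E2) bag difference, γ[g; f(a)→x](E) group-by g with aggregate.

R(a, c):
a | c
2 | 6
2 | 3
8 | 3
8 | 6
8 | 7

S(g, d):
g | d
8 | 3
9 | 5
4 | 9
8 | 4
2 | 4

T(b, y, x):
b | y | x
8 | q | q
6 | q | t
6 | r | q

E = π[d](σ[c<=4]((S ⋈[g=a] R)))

σ filters on c, owned by the right side.
E' = π[d]((S ⋈[g=a] σ[c<=4](R)))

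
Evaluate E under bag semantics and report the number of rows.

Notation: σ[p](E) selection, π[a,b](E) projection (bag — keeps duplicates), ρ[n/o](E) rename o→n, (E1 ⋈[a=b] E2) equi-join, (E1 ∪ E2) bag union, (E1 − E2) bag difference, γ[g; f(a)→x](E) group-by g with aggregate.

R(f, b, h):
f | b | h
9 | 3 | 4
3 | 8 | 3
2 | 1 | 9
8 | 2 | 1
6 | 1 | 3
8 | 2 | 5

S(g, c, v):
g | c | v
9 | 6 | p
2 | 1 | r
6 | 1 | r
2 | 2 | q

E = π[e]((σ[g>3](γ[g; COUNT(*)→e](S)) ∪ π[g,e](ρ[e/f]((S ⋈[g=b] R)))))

Per-node cardinality:
  S → 4
  γ[g; COUNT(*)→e](S) → 3
  σ[g>3](γ[g; COUNT(*)→e](S)) → 2
  S → 4
  R → 6
  (S ⋈[g=b] R) → 4
  ρ[e/f]((S ⋈[g=b] R)) → 4
  π[g,e](ρ[e/f]((S ⋈[g=b] R))) → 4
  (σ[g>3](γ[g; COUNT(*)→e](S)) ∪ π[g,e](ρ[e/f]((S ⋈[g=b] R)))) → 6
  π[e]((σ[g>3](γ[g; COUNT(*)→e](S)) ∪ π[g,e](ρ[e/f]((S ⋈[g=b] R))))) → 6

|E| = 6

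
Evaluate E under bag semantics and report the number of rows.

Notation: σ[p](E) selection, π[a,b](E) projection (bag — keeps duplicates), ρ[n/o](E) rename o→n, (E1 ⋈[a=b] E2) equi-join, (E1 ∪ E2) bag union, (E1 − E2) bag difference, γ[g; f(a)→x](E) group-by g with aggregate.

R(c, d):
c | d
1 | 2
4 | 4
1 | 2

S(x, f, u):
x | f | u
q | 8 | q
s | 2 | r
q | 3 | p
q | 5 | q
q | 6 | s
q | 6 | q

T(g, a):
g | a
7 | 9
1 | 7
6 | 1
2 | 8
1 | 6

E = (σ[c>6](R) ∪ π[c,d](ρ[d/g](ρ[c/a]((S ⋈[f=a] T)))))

Stepwise |·|:
  R → 3
  σ[c>6](R) → 0
  S → 6
  T → 5
  (S ⋈[f=a] T) → 3
  ρ[c/a]((S ⋈[f=a] T)) → 3
  ρ[d/g](ρ[c/a]((S ⋈[f=a] T))) → 3
  π[c,d](ρ[d/g](ρ[c/a]((S ⋈[f=a] T)))) → 3
  (σ[c>6](R) ∪ π[c,d](ρ[d/g](ρ[c/a]((S ⋈[f=a] T))))) → 3

|E| = 3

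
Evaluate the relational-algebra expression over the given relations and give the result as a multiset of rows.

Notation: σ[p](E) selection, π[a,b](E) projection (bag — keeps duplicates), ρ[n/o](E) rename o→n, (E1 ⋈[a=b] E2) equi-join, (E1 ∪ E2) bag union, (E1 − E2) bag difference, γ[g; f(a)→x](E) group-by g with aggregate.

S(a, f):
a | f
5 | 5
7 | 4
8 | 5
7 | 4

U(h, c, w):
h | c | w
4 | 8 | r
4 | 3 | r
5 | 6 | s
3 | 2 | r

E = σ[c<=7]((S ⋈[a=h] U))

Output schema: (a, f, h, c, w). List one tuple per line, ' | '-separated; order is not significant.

Row counts bottom-up:
  S → 4
  U → 4
  (S ⋈[a=h] U) → 1
  σ[c<=7]((S ⋈[a=h] U)) → 1

== RESULT ==
a | f | h | c | w
5 | 5 | 5 | 6 | s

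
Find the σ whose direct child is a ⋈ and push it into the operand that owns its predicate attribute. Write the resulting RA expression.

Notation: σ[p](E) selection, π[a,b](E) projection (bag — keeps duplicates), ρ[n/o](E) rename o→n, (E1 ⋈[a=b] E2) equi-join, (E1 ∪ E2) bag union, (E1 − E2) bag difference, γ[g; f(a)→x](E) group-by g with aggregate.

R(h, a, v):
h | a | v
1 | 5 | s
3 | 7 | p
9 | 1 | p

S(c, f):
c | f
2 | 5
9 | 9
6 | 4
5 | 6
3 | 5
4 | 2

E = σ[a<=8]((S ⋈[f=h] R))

σ filters on a, owned by the right side.
E' = (S ⋈[f=h] σ[a<=8](R))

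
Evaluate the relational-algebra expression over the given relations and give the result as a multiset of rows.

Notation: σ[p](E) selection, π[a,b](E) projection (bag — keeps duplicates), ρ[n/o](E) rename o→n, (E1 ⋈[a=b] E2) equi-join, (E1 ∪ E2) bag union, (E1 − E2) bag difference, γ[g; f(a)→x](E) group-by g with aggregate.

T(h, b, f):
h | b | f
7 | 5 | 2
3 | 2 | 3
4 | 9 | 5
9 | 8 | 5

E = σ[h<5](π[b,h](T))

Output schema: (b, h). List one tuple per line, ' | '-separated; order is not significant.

Row counts bottom-up:
  T → 4
  π[b,h](T) → 4
  σ[h<5](π[b,h](T)) → 2

== RESULT ==
b | h
2 | 3
9 | 4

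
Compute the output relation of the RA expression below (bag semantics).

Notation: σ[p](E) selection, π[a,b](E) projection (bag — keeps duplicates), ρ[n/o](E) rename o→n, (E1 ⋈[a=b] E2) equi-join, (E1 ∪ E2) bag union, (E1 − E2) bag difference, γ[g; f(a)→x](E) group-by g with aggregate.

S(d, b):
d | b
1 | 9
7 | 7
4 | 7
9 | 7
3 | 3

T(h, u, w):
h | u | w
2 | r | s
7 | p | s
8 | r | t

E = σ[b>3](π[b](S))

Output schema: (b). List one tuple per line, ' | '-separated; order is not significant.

Stepwise |·|:
  S → 5
  π[b](S) → 5
  σ[b>3](π[b](S)) → 4

== RESULT ==
b
7
7
7
9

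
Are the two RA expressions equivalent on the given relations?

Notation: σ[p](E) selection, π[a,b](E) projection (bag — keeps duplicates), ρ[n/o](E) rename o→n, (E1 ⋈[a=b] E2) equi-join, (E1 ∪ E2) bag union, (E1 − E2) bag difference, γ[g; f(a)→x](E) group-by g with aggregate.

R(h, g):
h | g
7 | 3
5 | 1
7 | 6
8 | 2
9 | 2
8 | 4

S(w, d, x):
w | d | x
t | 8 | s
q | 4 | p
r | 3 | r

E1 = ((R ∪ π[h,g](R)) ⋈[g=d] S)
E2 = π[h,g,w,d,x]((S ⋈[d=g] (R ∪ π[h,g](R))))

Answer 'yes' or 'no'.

E1 stepwise |·|:
  R → 6
  R → 6
  π[h,g](R) → 6
  (R ∪ π[h,g](R)) → 12
  S → 3
  ((R ∪ π[h,g](R)) ⋈[g=d] S) → 4
E2 stepwise |·|:
  S → 3
  R → 6
  R → 6
  π[h,g](R) → 6
  (R ∪ π[h,g](R)) → 12
  (S ⋈[d=g] (R ∪ π[h,g](R))) → 4
  π[h,g,w,d,x]((S ⋈[d=g] (R ∪ π[h,g](R)))) → 4

E1 and E2 produce the same multiset:
h | g | w | d | x
7 | 3 | r | 3 | r
7 | 3 | r | 3 | r
8 | 4 | q | 4 | p
8 | 4 | q | 4 | p

yes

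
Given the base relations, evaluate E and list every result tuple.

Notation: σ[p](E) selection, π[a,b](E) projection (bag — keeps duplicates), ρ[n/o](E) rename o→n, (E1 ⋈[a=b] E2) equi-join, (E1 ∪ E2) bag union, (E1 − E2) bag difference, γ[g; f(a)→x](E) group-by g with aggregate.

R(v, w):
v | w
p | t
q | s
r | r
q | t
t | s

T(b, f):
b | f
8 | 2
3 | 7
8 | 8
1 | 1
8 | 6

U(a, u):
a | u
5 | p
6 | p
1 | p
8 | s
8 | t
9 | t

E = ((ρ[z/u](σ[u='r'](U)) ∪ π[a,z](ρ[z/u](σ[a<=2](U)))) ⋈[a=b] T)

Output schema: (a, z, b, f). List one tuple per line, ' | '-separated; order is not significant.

Row counts bottom-up:
  U → 6
  σ[u='r'](U) → 0
  ρ[z/u](σ[u='r'](U)) → 0
  U → 6
  σ[a<=2](U) → 1
  ρ[z/u](σ[a<=2](U)) → 1
  π[a,z](ρ[z/u](σ[a<=2](U))) → 1
  (ρ[z/u](σ[u='r'](U)) ∪ π[a,z](ρ[z/u](σ[a<=2](U)))) → 1
  T → 5
  ((ρ[z/u](σ[u='r'](U)) ∪ π[a,z](ρ[z/u](σ[a<=2](U)))) ⋈[a=b] T) → 1

== RESULT ==
a | z | b | f
1 | p | 1 | 1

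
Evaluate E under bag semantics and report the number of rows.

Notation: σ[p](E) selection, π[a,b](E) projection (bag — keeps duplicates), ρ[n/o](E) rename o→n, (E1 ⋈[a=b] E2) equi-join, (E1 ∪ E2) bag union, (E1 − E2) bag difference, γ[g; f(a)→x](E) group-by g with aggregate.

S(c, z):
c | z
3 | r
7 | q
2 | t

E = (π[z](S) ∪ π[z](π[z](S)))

Subexpression sizes:
  S → 3
  π[z](S) → 3
  S → 3
  π[z](S) → 3
  π[z](π[z](S)) → 3
  (π[z](S) ∪ π[z](π[z](S))) → 6

|E| = 6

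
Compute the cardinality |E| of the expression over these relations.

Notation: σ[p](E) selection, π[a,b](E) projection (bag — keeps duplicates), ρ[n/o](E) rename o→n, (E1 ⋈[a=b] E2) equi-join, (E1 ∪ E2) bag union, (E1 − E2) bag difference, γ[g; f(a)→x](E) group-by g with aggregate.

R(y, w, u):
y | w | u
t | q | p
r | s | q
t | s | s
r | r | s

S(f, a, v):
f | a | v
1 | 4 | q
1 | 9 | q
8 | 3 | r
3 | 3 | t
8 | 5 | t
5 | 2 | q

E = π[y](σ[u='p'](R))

Per-node cardinality:
  R → 4
  σ[u='p'](R) → 1
  π[y](σ[u='p'](R)) → 1

|E| = 1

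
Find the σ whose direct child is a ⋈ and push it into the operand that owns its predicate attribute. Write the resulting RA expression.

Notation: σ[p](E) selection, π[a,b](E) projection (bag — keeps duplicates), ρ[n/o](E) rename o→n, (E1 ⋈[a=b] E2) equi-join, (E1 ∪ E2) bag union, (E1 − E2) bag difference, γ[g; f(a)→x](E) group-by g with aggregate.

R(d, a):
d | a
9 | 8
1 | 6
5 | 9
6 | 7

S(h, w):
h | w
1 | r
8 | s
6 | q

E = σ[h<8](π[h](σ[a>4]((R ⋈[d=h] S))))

σ filters on a, owned by the left side.
E' = σ[h<8](π[h]((σ[a>4](R) ⋈[d=h] S)))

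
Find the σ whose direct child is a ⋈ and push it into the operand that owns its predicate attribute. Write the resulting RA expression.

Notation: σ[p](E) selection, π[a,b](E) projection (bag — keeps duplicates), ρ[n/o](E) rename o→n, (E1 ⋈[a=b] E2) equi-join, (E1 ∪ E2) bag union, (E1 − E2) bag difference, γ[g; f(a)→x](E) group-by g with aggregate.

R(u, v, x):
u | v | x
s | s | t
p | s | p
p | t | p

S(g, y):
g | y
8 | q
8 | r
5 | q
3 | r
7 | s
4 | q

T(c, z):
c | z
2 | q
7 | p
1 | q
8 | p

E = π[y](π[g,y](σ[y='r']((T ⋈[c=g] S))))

σ filters on y, owned by the right side.
E' = π[y](π[g,y]((T ⋈[c=g] σ[y='r'](S))))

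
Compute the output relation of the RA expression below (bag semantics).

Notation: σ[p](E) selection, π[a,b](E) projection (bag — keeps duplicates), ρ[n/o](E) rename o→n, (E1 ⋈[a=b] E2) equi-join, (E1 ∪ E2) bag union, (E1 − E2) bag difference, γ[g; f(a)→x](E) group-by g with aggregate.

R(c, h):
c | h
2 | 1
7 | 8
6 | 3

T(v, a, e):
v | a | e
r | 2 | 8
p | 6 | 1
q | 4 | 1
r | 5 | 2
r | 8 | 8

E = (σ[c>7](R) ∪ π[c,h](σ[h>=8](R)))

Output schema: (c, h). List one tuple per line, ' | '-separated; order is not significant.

Stepwise |·|:
  R → 3
  σ[c>7](R) → 0
  R → 3
  σ[h>=8](R) → 1
  π[c,h](σ[h>=8](R)) → 1
  (σ[c>7](R) ∪ π[c,h](σ[h>=8](R))) → 1

== RESULT ==
c | h
7 | 8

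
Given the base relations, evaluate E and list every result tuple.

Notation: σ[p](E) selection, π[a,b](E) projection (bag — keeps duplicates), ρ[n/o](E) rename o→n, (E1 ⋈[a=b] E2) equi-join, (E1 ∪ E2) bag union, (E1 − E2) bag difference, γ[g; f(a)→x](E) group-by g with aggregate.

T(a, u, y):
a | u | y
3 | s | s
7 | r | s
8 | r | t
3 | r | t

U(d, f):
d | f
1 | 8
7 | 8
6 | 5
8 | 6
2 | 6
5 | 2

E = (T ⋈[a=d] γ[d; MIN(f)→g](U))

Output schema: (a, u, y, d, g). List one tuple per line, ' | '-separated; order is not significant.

Subexpression sizes:
  T → 4
  U → 6
  γ[d; MIN(f)→g](U) → 6
  (T ⋈[a=d] γ[d; MIN(f)→g](U)) → 2

== RESULT ==
a | u | y | d | g
7 | r | s | 7 | 8
8 | r | t | 8 | 6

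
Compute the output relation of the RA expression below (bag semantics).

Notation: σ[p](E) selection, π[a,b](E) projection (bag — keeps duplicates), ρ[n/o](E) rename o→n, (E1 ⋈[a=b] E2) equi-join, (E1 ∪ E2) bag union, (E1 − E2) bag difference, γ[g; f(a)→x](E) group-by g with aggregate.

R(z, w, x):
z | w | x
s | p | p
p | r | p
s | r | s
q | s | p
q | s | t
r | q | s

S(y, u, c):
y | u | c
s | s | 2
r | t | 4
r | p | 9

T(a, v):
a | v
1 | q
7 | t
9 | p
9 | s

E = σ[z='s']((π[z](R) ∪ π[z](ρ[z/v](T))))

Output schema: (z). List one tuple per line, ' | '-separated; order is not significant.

Subexpression sizes:
  R → 6
  π[z](R) → 6
  T → 4
  ρ[z/v](T) → 4
  π[z](ρ[z/v](T)) → 4
  (π[z](R) ∪ π[z](ρ[z/v](T))) → 10
  σ[z='s']((π[z](R) ∪ π[z](ρ[z/v](T)))) → 3

== RESULT ==
z
s
s
s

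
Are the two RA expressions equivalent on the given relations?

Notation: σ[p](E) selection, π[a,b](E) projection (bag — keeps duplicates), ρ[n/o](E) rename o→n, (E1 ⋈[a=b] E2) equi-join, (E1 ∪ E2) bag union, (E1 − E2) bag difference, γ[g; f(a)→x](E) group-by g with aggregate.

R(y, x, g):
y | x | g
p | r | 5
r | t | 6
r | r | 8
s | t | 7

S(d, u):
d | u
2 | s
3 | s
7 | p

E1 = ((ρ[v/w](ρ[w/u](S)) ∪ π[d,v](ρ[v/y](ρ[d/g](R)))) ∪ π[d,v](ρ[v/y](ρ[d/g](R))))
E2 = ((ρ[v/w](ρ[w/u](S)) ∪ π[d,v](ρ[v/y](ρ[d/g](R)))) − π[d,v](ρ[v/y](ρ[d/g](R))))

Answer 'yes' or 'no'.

E1 stepwise |·|:
  S → 3
  ρ[w/u](S) → 3
  ρ[v/w](ρ[w/u](S)) → 3
  R → 4
  ρ[d/g](R) → 4
  ρ[v/y](ρ[d/g](R)) → 4
  π[d,v](ρ[v/y](ρ[d/g](R))) → 4
  (ρ[v/w](ρ[w/u](S)) ∪ π[d,v](ρ[v/y](ρ[d/g](R)))) → 7
  R → 4
  ρ[d/g](R) → 4
  ρ[v/y](ρ[d/g](R)) → 4
  π[d,v](ρ[v/y](ρ[d/g](R))) → 4
  ((ρ[v/w](ρ[w/u](S)) ∪ π[d,v](ρ[v/y](ρ[d/g](R)))) ∪ π[d,v](ρ[v/y](ρ[d/g](R)))) → 11
E2 stepwise |·|:
  S → 3
  ρ[w/u](S) → 3
  ρ[v/w](ρ[w/u](S)) → 3
  R → 4
  ρ[d/g](R) → 4
  ρ[v/y](ρ[d/g](R)) → 4
  π[d,v](ρ[v/y](ρ[d/g](R))) → 4
  (ρ[v/w](ρ[w/u](S)) ∪ π[d,v](ρ[v/y](ρ[d/g](R)))) → 7
  R → 4
  ρ[d/g](R) → 4
  ρ[v/y](ρ[d/g](R)) → 4
  π[d,v](ρ[v/y](ρ[d/g](R))) → 4
  ((ρ[v/w](ρ[w/u](S)) ∪ π[d,v](ρ[v/y](ρ[d/g](R)))) − π[d,v](ρ[v/y](ρ[d/g](R)))) → 3

E1 result:
d | v
2 | s
3 | s
5 | p
5 | p
6 | r
6 | r
7 | p
7 | s
7 | s
8 | r
8 | r
E2 result:
d | v
2 | s
3 | s
7 | p
Witness: (7, 's') appears 2× in E1 but 0× in E2.

no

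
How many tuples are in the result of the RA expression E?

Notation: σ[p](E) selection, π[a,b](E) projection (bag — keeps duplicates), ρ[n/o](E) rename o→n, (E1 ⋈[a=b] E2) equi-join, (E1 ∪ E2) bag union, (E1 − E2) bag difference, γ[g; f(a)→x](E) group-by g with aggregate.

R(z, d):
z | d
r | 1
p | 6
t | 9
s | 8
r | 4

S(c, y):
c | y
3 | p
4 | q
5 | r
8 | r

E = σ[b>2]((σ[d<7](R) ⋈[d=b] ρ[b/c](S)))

Subexpression sizes:
  R → 5
  σ[d<7](R) → 3
  S → 4
  ρ[b/c](S) → 4
  (σ[d<7](R) ⋈[d=b] ρ[b/c](S)) → 1
  σ[b>2]((σ[d<7](R) ⋈[d=b] ρ[b/c](S))) → 1

|E| = 1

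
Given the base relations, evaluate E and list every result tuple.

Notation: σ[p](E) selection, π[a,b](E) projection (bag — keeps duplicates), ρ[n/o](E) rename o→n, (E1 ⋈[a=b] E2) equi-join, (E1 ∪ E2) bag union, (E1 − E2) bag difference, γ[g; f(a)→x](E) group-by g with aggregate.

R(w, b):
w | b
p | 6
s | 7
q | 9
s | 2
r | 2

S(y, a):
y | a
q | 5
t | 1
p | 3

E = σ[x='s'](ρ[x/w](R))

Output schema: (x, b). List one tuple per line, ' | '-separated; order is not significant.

Row counts bottom-up:
  R → 5
  ρ[x/w](R) → 5
  σ[x='s'](ρ[x/w](R)) → 2

== RESULT ==
x | b
s | 2
s | 7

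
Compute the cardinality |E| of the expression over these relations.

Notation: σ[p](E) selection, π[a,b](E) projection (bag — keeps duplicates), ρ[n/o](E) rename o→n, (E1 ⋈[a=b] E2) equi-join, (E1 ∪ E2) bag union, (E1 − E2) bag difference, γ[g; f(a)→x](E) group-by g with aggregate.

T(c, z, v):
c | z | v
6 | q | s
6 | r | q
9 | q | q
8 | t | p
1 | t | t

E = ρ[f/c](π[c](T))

Per-node cardinality:
  T → 5
  π[c](T) → 5
  ρ[f/c](π[c](T)) → 5

|E| = 5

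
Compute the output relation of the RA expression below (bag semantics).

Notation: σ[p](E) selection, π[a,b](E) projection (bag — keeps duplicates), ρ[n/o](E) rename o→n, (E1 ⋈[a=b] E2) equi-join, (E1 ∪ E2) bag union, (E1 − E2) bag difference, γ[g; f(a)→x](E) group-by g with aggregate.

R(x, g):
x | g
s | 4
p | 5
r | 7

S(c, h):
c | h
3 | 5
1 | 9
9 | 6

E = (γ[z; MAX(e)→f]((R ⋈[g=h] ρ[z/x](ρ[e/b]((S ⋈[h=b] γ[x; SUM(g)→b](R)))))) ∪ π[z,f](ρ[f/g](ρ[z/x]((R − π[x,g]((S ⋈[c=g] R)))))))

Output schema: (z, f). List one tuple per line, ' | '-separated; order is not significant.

Per-node cardinality:
  R → 3
  S → 3
  R → 3
  γ[x; SUM(g)→b](R) → 3
  (S ⋈[h=b] γ[x; SUM(g)→b](R)) → 1
  ρ[e/b]((S ⋈[h=b] γ[x; SUM(g)→b](R))) → 1
  ρ[z/x](ρ[e/b]((S ⋈[h=b] γ[x; SUM(g)→b](R)))) → 1
  (R ⋈[g=h] ρ[z/x](ρ[e/b]((S ⋈[h=b] γ[x; SUM(g)→b](R))))) → 1
  γ[z; MAX(e)→f]((R ⋈[g=h] ρ[z/x](ρ[e/b]((S ⋈[h=b] γ[x; SUM(g)→b](R)))))) → 1
  R → 3
  S → 3
  R → 3
  (S ⋈[c=g] R) → 0
  π[x,g]((S ⋈[c=g] R)) → 0
  (R − π[x,g]((S ⋈[c=g] R))) → 3
  ρ[z/x]((R − π[x,g]((S ⋈[c=g] R)))) → 3
  ρ[f/g](ρ[z/x]((R − π[x,g]((S ⋈[c=g] R))))) → 3
  π[z,f](ρ[f/g](ρ[z/x]((R − π[x,g]((S ⋈[c=g] R)))))) → 3
  (γ[z; MAX(e)→f]((R ⋈[g=h] ρ[z/x](ρ[e/b]((S ⋈[h=b] γ[x; SUM(g)→b](R)))))) ∪ π[z,f](ρ[f/g](ρ[z/x]((R − π[x,g]((S ⋈[c=g] R))))))) → 4

== RESULT ==
z | f
p | 5
p | 5
r | 7
s | 4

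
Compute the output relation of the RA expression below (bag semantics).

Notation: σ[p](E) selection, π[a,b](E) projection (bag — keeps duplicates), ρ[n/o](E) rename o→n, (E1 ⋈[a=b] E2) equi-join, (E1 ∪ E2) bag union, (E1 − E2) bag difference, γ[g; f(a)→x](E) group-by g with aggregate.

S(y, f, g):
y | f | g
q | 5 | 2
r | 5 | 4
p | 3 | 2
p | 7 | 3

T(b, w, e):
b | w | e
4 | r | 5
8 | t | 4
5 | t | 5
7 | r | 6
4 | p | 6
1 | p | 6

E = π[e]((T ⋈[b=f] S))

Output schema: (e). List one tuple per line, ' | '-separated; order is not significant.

Stepwise |·|:
  T → 6
  S → 4
  (T ⋈[b=f] S) → 3
  π[e]((T ⋈[b=f] S)) → 3

== RESULT ==
e
5
5
6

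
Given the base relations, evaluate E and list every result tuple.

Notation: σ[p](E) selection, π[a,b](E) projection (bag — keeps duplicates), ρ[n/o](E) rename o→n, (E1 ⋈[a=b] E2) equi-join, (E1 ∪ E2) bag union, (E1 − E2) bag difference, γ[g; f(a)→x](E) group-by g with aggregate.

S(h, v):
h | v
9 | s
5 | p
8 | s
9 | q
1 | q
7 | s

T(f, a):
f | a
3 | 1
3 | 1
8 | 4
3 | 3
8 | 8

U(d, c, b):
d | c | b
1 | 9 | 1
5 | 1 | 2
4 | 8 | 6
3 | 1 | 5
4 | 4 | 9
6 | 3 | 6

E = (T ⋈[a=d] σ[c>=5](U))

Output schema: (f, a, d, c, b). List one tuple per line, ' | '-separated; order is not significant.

Stepwise |·|:
  T → 5
  U → 6
  σ[c>=5](U) → 2
  (T ⋈[a=d] σ[c>=5](U)) → 3

== RESULT ==
f | a | d | c | b
3 | 1 | 1 | 9 | 1
3 | 1 | 1 | 9 | 1
8 | 4 | 4 | 8 | 6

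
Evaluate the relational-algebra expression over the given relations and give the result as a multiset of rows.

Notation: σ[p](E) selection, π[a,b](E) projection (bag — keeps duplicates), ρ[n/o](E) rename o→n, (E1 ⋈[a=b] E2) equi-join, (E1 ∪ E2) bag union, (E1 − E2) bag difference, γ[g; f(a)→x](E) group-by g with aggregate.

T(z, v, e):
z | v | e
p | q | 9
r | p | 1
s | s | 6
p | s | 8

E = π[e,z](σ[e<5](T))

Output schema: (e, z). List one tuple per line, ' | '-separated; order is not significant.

Stepwise |·|:
  T → 4
  σ[e<5](T) → 1
  π[e,z](σ[e<5](T)) → 1

== RESULT ==
e | z
1 | r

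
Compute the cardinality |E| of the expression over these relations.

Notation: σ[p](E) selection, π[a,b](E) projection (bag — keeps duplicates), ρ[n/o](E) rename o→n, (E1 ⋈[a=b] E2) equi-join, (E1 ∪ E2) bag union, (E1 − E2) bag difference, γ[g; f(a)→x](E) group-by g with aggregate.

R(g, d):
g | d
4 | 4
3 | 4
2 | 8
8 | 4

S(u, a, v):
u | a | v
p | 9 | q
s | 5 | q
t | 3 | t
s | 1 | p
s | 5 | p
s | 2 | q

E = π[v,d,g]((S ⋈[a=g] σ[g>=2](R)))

Stepwise |·|:
  S → 6
  R → 4
  σ[g>=2](R) → 4
  (S ⋈[a=g] σ[g>=2](R)) → 2
  π[v,d,g]((S ⋈[a=g] σ[g>=2](R))) → 2

|E| = 2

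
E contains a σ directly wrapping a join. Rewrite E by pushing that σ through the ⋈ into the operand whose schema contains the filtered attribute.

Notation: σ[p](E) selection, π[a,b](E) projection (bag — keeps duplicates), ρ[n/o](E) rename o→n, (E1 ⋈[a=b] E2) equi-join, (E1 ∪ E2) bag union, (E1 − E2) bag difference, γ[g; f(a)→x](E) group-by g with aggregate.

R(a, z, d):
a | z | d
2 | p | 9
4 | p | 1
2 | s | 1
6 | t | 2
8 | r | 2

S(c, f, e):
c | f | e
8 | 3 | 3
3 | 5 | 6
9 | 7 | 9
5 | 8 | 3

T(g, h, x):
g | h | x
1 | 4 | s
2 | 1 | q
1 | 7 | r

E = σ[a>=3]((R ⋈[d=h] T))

σ filters on a, owned by the left side.
E' = (σ[a>=3](R) ⋈[d=h] T)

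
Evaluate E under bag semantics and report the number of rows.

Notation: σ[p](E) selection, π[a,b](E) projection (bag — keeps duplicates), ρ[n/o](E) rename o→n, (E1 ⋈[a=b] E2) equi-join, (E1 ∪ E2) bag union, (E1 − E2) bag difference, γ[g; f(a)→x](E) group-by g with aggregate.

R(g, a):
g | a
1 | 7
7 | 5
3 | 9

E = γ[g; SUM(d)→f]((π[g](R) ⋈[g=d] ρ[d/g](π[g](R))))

Subexpression sizes:
  R → 3
  π[g](R) → 3
  R → 3
  π[g](R) → 3
  ρ[d/g](π[g](R)) → 3
  (π[g](R) ⋈[g=d] ρ[d/g](π[g](R))) → 3
  γ[g; SUM(d)→f]((π[g](R) ⋈[g=d] ρ[d/g](π[g](R)))) → 3

|E| = 3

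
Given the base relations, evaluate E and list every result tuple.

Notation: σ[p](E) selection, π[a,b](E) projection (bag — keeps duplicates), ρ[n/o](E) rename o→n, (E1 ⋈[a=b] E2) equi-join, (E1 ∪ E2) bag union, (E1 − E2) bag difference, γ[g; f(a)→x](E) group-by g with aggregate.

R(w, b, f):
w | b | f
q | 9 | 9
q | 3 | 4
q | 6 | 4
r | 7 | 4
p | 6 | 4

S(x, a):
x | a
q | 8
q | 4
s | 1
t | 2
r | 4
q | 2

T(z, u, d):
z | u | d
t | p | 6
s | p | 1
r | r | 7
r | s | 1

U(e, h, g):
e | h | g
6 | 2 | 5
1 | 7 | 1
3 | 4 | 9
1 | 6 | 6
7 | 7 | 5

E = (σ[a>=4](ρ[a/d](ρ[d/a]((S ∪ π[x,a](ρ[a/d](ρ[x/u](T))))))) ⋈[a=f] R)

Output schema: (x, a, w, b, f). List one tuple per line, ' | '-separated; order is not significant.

Per-node cardinality:
  S → 6
  T → 4
  ρ[x/u](T) → 4
  ρ[a/d](ρ[x/u](T)) → 4
  π[x,a](ρ[a/d](ρ[x/u](T))) → 4
  (S ∪ π[x,a](ρ[a/d](ρ[x/u](T)))) → 10
  ρ[d/a]((S ∪ π[x,a](ρ[a/d](ρ[x/u](T))))) → 10
  ρ[a/d](ρ[d/a]((S ∪ π[x,a](ρ[a/d](ρ[x/u](T)))))) → 10
  σ[a>=4](ρ[a/d](ρ[d/a]((S ∪ π[x,a](ρ[a/d](ρ[x/u](T))))))) → 5
  R → 5
  (σ[a>=4](ρ[a/d](ρ[d/a]((S ∪ π[x,a](ρ[a/d](ρ[x/u](T))))))) ⋈[a=f] R) → 8

== RESULT ==
x | a | w | b | f
q | 4 | p | 6 | 4
q | 4 | q | 3 | 4
q | 4 | q | 6 | 4
q | 4 | r | 7 | 4
r | 4 | p | 6 | 4
r | 4 | q | 3 | 4
r | 4 | q | 6 | 4
r | 4 | r | 7 | 4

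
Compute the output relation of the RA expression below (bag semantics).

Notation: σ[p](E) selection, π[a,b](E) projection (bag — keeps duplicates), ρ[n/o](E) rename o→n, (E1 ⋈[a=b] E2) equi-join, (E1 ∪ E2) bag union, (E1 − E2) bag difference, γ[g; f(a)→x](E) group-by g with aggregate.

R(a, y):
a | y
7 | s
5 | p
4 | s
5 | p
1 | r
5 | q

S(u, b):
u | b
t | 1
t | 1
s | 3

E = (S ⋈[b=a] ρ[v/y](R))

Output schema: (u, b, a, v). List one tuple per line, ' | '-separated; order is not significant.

Subexpression sizes:
  S → 3
  R → 6
  ρ[v/y](R) → 6
  (S ⋈[b=a] ρ[v/y](R)) → 2

== RESULT ==
u | b | a | v
t | 1 | 1 | r
t | 1 | 1 | r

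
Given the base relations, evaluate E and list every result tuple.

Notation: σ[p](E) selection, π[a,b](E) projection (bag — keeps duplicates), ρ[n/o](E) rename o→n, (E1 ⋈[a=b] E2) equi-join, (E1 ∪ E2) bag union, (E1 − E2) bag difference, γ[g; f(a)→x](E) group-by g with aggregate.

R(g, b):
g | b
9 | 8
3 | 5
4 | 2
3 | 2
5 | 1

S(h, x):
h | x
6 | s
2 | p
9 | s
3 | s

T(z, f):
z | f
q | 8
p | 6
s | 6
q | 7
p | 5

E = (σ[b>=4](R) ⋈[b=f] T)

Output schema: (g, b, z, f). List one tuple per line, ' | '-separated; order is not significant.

Per-node cardinality:
  R → 5
  σ[b>=4](R) → 2
  T → 5
  (σ[b>=4](R) ⋈[b=f] T) → 2

== RESULT ==
g | b | z | f
3 | 5 | p | 5
9 | 8 | q | 8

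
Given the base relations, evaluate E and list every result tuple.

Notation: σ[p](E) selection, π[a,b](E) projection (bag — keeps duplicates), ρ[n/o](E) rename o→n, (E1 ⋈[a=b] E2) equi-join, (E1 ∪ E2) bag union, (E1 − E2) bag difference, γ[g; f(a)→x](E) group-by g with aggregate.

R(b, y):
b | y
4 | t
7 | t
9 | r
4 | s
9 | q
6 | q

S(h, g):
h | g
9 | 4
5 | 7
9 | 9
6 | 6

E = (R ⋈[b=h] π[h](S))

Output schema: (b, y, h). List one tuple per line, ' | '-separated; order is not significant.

Subexpression sizes:
  R → 6
  S → 4
  π[h](S) → 4
  (R ⋈[b=h] π[h](S)) → 5

== RESULT ==
b | y | h
6 | q | 6
9 | q | 9
9 | q | 9
9 | r | 9
9 | r | 9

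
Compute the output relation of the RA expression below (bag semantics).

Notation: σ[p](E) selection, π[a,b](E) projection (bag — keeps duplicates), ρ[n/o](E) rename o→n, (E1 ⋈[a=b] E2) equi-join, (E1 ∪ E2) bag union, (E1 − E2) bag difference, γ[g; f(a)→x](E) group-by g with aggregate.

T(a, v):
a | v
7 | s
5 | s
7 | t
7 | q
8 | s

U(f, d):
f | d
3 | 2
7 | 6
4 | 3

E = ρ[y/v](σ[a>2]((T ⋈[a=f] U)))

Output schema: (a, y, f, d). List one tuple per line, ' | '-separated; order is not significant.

Per-node cardinality:
  T → 5
  U → 3
  (T ⋈[a=f] U) → 3
  σ[a>2]((T ⋈[a=f] U)) → 3
  ρ[y/v](σ[a>2]((T ⋈[a=f] U))) → 3

== RESULT ==
a | y | f | d
7 | q | 7 | 6
7 | s | 7 | 6
7 | t | 7 | 6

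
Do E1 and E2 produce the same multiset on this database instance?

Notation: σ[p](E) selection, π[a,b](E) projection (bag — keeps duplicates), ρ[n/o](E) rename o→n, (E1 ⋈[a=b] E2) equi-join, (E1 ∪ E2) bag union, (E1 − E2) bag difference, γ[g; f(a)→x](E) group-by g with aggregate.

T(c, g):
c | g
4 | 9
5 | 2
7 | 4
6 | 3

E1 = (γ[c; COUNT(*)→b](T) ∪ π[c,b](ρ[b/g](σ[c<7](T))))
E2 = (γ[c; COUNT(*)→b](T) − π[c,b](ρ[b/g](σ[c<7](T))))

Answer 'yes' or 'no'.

E1 stepwise |·|:
  T → 4
  γ[c; COUNT(*)→b](T) → 4
  T → 4
  σ[c<7](T) → 3
  ρ[b/g](σ[c<7](T)) → 3
  π[c,b](ρ[b/g](σ[c<7](T))) → 3
  (γ[c; COUNT(*)→b](T) ∪ π[c,b](ρ[b/g](σ[c<7](T)))) → 7
E2 stepwise |·|:
  T → 4
  γ[c; COUNT(*)→b](T) → 4
  T → 4
  σ[c<7](T) → 3
  ρ[b/g](σ[c<7](T)) → 3
  π[c,b](ρ[b/g](σ[c<7](T))) → 3
  (γ[c; COUNT(*)→b](T) − π[c,b](ρ[b/g](σ[c<7](T)))) → 4

E1 result:
c | b
4 | 1
4 | 9
5 | 1
5 | 2
6 | 1
6 | 3
7 | 1
E2 result:
c | b
4 | 1
5 | 1
6 | 1
7 | 1
Witness: (4, 9) appears 1× in E1 but 0× in E2.

no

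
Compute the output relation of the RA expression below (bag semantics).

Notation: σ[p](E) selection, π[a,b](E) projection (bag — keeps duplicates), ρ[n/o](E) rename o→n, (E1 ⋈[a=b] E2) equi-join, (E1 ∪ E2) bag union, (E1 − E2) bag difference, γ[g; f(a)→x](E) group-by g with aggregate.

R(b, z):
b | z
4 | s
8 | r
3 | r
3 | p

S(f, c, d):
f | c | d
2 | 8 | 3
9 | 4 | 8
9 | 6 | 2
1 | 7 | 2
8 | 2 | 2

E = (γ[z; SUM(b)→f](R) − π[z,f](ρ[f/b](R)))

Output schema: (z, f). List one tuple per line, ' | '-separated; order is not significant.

Row counts bottom-up:
  R → 4
  γ[z; SUM(b)→f](R) → 3
  R → 4
  ρ[f/b](R) → 4
  π[z,f](ρ[f/b](R)) → 4
  (γ[z; SUM(b)→f](R) − π[z,f](ρ[f/b](R))) → 1

== RESULT ==
z | f
r | 11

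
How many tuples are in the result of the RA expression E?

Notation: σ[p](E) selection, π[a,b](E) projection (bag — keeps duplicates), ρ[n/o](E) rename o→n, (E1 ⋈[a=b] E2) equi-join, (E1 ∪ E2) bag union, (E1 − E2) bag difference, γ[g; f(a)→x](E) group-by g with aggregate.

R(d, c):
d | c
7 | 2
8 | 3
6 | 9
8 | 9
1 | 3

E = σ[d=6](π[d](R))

Stepwise |·|:
  R → 5
  π[d](R) → 5
  σ[d=6](π[d](R)) → 1

|E| = 1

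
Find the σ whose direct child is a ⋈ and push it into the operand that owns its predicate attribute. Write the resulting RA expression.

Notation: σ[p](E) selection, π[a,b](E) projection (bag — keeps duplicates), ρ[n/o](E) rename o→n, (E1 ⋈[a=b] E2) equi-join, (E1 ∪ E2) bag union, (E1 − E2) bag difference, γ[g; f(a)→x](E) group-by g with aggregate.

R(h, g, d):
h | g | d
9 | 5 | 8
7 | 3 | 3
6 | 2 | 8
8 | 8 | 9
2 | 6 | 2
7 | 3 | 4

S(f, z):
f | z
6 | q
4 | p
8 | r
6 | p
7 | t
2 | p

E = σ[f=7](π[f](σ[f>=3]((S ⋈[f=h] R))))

σ filters on f, owned by the left side.
E' = σ[f=7](π[f]((σ[f>=3](S) ⋈[f=h] R)))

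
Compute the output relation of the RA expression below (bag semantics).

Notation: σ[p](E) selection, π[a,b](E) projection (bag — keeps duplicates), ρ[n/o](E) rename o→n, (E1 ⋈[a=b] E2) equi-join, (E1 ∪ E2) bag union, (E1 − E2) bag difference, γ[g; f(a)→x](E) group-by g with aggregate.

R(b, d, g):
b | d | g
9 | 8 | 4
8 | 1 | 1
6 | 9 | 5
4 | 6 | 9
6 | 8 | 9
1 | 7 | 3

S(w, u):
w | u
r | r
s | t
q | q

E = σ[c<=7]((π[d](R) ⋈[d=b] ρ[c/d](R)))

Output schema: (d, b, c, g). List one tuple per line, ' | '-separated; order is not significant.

Per-node cardinality:
  R → 6
  π[d](R) → 6
  R → 6
  ρ[c/d](R) → 6
  (π[d](R) ⋈[d=b] ρ[c/d](R)) → 6
  σ[c<=7]((π[d](R) ⋈[d=b] ρ[c/d](R))) → 3

== RESULT ==
d | b | c | g
1 | 1 | 7 | 3
8 | 8 | 1 | 1
8 | 8 | 1 | 1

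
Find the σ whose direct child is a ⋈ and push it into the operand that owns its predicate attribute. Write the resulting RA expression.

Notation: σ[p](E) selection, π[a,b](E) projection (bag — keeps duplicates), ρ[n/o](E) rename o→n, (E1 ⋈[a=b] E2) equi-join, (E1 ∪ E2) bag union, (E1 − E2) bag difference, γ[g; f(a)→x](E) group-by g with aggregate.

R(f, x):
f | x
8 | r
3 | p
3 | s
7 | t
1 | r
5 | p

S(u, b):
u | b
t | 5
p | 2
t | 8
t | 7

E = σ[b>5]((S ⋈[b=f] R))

σ filters on b, owned by the left side.
E' = (σ[b>5](S) ⋈[b=f] R)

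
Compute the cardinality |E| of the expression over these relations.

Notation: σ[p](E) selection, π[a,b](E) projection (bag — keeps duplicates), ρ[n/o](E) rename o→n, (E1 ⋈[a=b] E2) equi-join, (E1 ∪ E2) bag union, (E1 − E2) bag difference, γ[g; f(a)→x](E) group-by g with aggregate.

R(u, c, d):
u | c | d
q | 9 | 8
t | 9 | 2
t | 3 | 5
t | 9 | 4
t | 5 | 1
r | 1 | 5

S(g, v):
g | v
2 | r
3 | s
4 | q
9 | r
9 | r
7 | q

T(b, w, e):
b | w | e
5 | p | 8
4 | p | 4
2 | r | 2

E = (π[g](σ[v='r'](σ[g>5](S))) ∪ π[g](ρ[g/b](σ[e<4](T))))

Subexpression sizes:
  S → 6
  σ[g>5](S) → 3
  σ[v='r'](σ[g>5](S)) → 2
  π[g](σ[v='r'](σ[g>5](S))) → 2
  T → 3
  σ[e<4](T) → 1
  ρ[g/b](σ[e<4](T)) → 1
  π[g](ρ[g/b](σ[e<4](T))) → 1
  (π[g](σ[v='r'](σ[g>5](S))) ∪ π[g](ρ[g/b](σ[e<4](T)))) → 3

|E| = 3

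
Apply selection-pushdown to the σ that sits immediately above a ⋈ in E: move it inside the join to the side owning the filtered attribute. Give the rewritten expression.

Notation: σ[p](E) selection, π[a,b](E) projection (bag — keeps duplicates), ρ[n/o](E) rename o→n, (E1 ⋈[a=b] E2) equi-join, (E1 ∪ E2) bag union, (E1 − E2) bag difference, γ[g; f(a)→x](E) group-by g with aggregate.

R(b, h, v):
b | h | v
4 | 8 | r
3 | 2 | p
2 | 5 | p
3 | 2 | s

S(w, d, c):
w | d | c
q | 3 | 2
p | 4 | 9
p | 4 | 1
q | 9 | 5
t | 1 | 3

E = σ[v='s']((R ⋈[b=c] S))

σ filters on v, owned by the left side.
E' = (σ[v='s'](R) ⋈[b=c] S)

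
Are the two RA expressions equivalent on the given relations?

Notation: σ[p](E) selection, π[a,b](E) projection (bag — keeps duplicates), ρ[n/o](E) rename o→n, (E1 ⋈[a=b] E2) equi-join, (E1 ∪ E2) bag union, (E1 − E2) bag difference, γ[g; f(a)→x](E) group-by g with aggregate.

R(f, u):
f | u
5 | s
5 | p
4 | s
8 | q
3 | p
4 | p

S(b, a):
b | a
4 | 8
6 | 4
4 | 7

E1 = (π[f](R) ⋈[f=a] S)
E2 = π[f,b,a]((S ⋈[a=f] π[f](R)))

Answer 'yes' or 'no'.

E1 stepwise |·|:
  R → 6
  π[f](R) → 6
  S → 3
  (π[f](R) ⋈[f=a] S) → 3
E2 stepwise |·|:
  S → 3
  R → 6
  π[f](R) → 6
  (S ⋈[a=f] π[f](R)) → 3
  π[f,b,a]((S ⋈[a=f] π[f](R))) → 3

E1 and E2 produce the same multiset:
f | b | a
4 | 6 | 4
4 | 6 | 4
8 | 4 | 8

yes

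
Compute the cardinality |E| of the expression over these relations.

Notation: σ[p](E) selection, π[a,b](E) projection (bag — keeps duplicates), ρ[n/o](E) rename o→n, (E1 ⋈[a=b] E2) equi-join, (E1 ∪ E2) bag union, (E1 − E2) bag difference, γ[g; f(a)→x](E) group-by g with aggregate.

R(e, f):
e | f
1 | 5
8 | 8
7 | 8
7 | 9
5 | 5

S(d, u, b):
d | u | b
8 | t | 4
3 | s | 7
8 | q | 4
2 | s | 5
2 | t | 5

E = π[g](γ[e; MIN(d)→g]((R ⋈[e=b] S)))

Per-node cardinality:
  R → 5
  S → 5
  (R ⋈[e=b] S) → 4
  γ[e; MIN(d)→g]((R ⋈[e=b] S)) → 2
  π[g](γ[e; MIN(d)→g]((R ⋈[e=b] S))) → 2

|E| = 2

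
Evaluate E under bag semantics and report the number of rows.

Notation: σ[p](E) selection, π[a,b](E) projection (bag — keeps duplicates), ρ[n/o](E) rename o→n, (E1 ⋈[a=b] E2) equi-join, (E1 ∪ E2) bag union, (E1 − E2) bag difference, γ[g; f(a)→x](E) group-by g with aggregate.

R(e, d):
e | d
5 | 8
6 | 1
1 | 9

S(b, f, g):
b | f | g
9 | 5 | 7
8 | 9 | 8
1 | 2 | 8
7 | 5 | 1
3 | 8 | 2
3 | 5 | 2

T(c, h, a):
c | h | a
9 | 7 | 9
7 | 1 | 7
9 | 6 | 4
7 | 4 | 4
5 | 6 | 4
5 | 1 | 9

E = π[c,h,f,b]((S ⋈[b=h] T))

Row counts bottom-up:
  S → 6
  T → 6
  (S ⋈[b=h] T) → 3
  π[c,h,f,b]((S ⋈[b=h] T)) → 3

|E| = 3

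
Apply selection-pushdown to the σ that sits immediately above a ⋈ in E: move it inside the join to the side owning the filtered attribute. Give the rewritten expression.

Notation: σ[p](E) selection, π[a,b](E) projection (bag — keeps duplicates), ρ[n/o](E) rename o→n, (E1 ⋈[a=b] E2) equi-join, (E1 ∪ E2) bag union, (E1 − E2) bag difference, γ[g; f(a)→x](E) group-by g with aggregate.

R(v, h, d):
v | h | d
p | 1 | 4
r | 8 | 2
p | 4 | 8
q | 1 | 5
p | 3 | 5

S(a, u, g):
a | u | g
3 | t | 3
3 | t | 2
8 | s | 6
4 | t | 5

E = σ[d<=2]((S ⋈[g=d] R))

σ filters on d, owned by the right side.
E' = (S ⋈[g=d] σ[d<=2](R))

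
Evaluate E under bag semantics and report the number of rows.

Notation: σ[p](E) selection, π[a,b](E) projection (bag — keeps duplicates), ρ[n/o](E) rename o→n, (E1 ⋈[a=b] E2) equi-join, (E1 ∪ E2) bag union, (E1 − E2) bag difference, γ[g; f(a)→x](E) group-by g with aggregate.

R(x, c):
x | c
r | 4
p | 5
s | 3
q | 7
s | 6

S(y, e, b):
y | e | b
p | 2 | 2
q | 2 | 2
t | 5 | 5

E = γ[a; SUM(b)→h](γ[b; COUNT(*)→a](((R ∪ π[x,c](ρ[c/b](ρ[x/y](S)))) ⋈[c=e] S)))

Stepwise |·|:
  R → 5
  S → 3
  ρ[x/y](S) → 3
  ρ[c/b](ρ[x/y](S)) → 3
  π[x,c](ρ[c/b](ρ[x/y](S))) → 3
  (R ∪ π[x,c](ρ[c/b](ρ[x/y](S)))) → 8
  S → 3
  ((R ∪ π[x,c](ρ[c/b](ρ[x/y](S)))) ⋈[c=e] S) → 6
  γ[b; COUNT(*)→a](((R ∪ π[x,c](ρ[c/b](ρ[x/y](S)))) ⋈[c=e] S)) → 2
  γ[a; SUM(b)→h](γ[b; COUNT(*)→a](((R ∪ π[x,c](ρ[c/b](ρ[x/y](S)))) ⋈[c=e] S))) → 2

|E| = 2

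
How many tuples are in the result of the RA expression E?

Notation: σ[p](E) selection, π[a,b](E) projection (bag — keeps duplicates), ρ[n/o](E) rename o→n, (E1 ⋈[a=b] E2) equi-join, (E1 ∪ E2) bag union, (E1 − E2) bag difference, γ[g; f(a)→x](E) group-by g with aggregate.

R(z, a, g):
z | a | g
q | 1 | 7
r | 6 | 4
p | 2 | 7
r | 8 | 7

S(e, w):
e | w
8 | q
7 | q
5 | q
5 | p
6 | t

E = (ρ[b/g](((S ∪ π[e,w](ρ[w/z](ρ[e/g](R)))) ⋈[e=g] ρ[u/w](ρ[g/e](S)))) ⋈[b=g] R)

Per-node cardinality:
  S → 5
  R → 4
  ρ[e/g](R) → 4
  ρ[w/z](ρ[e/g](R)) → 4
  π[e,w](ρ[w/z](ρ[e/g](R))) → 4
  (S ∪ π[e,w](ρ[w/z](ρ[e/g](R)))) → 9
  S → 5
  ρ[g/e](S) → 5
  ρ[u/w](ρ[g/e](S)) → 5
  ((S ∪ π[e,w](ρ[w/z](ρ[e/g](R)))) ⋈[e=g] ρ[u/w](ρ[g/e](S))) → 10
  ρ[b/g](((S ∪ π[e,w](ρ[w/z](ρ[e/g](R)))) ⋈[e=g] ρ[u/w](ρ[g/e](S)))) → 10
  R → 4
  (ρ[b/g](((S ∪ π[e,w](ρ[w/z](ρ[e/g](R)))) ⋈[e=g] ρ[u/w](ρ[g/e](S)))) ⋈[b=g] R) → 12

|E| = 12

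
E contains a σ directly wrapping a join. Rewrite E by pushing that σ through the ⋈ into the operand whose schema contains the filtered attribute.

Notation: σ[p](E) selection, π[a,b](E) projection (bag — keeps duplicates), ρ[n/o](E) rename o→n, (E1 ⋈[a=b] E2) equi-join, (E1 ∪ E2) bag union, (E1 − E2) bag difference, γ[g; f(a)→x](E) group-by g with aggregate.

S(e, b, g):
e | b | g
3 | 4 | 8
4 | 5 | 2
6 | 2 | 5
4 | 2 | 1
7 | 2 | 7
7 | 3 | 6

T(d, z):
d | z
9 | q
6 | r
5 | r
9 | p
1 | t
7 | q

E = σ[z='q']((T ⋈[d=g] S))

σ filters on z, owned by the left side.
E' = (σ[z='q'](T) ⋈[d=g] S)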